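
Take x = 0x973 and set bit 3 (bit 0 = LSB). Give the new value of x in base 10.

2427

x = 000100101110011
bit 3 is currently 0; set it via x | (1 << 3) = x | 8
→ 000100101111011 = 2427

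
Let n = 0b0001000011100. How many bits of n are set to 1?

n = 1000011100
Count the 1s: 1 + 1 + 1 + 1 = 4

4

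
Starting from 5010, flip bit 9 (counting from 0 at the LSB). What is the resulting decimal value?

4498

x = 1001110010010
bit 9 is currently 1; toggle it via x ^ (1 << 9) = x ^ 512
→ 1000110010010 = 4498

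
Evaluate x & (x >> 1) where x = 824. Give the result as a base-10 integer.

280

x = 1100111000 = 824
x>>1 = 0110011100
AND  = 0100011000 = 280
(x & (x >> 1) has a 1 wherever x has two consecutive 1 bits.)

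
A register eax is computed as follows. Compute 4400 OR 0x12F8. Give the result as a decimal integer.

5112

4400 = 1000100110000
0x12F8 = 1001011111000
 OR → 1001111111000 = 5112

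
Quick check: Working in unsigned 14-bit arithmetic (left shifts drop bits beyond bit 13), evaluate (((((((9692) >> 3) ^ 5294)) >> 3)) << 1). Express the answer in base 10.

1028

9692 = 10010111011100
→ >> 3 → 00010010111011 = 1211
5294 = 01010010101110
→ ^ → 01000000010101 = 4117
→ >> 3 → 00001000000010 = 514
→ << 1 (mod 2^14) → 00010000000100 = 1028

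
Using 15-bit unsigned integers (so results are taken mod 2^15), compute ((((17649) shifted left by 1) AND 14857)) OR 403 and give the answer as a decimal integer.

2451

17649 = 100010011110001
→ shifted left by 1 (mod 2^15) → 000100111100010 = 2530
14857 = 011101000001001
→ AND → 000100000000000 = 2048
403 = 000000110010011
→ OR → 000100110010011 = 2451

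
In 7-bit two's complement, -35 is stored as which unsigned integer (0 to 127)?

35 in 7 bits: 0100011
Invert: 1011100
Add 1:  1011101 = 93
(Check: 2^7 - 35 = 128 - 35 = 93.)

93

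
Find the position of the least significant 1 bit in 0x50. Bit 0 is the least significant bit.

4

0x50 = 1010000
Trailing zeros: 4, so the lowest set bit is bit 4 (value 16).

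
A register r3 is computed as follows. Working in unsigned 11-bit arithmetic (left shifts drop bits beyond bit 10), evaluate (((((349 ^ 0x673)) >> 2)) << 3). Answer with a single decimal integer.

349 = 00101011101
0x673 = 11001110011
→ ^ → 11100101110 = 1838
→ >> 2 → 00111001011 = 459
→ << 3 (mod 2^11) → 11001011000 = 1624

1624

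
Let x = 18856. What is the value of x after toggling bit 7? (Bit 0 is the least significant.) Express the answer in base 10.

x = 100100110101000
bit 7 is currently 1; toggle it via x ^ (1 << 7) = x ^ 128
→ 100100100101000 = 18728

18728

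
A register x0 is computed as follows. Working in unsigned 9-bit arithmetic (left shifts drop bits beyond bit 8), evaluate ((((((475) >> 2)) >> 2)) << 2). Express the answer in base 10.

475 = 111011011
→ >> 2 → 001110110 = 118
→ >> 2 → 000011101 = 29
→ << 2 (mod 2^9) → 001110100 = 116

116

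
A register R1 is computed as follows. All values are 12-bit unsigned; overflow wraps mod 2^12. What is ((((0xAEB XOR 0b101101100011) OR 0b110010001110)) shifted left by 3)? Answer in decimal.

3184

0xAEB = 101011101011
0b101101100011 = 101101100011
→ XOR → 000110001000 = 392
0b110010001110 = 110010001110
→ OR → 110110001110 = 3470
→ shifted left by 3 (mod 2^12) → 110001110000 = 3184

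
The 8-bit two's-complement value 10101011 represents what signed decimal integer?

pattern = 10101011 (MSB is 1 ⇒ negative)
Invert: 01010100, add 1 → 01010101 = 85, so the value is -85.
(Equivalently: 171 - 2^8 = 171 - 256 = -85.)

-85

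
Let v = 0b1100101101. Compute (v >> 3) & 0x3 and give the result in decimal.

v = 1100101101
Shift right by 3: 1100101
Mask low 2 bits: 01 = 1

1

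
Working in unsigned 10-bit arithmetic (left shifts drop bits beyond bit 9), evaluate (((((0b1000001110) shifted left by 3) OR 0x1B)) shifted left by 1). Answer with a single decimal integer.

246

0b1000001110 = 1000001110
→ shifted left by 3 (mod 2^10) → 0001110000 = 112
0x1B = 0000011011
→ OR → 0001111011 = 123
→ shifted left by 1 (mod 2^10) → 0011110110 = 246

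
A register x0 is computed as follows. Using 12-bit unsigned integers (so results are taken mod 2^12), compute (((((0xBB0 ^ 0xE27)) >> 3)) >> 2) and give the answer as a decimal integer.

0xBB0 = 101110110000
0xE27 = 111000100111
→ ^ → 010110010111 = 1431
→ >> 3 → 000010110010 = 178
→ >> 2 → 000000101100 = 44

44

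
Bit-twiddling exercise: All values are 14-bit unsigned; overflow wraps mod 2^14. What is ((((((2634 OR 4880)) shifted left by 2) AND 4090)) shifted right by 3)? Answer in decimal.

2634 = 00101001001010
4880 = 01001100010000
→ OR → 01101101011010 = 7002
→ shifted left by 2 (mod 2^14) → 10110101101000 = 11624
4090 = 00111111111010
→ AND → 00110101101000 = 3432
→ shifted right by 3 → 00000110101101 = 429

429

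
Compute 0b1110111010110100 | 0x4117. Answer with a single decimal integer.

a = 1110111010110100
0x4117 = 0100000100010111
 OR → 1110111110110111 = 61367

61367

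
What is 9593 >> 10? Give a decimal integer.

9

9593 = 10010101111001
shift right by 10 → 00000000001001 = 9
(equivalently, floor(9593 / 1024))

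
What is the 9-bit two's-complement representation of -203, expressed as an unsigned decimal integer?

309

203 in 9 bits: 011001011
Invert: 100110100
Add 1:  100110101 = 309
(Check: 2^9 - 203 = 512 - 203 = 309.)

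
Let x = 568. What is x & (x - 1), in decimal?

x = 1000111000 = 568
x - 1 = 1000110111
AND   = 1000110000 = 560
(x & (x - 1) clears the lowest set bit of x.)

560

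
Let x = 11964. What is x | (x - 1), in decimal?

11967

x = 10111010111100 = 11964
x - 1 = 10111010111011
OR    = 10111010111111 = 11967
(x | (x - 1) sets all bits below the lowest set bit.)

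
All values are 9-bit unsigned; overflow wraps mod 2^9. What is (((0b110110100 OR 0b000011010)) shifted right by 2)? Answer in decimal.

111

0b110110100 = 110110100
0b000011010 = 000011010
→ OR → 110111110 = 446
→ shifted right by 2 → 001101111 = 111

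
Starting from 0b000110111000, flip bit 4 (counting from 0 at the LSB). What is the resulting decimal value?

x = 000110111000
bit 4 is currently 1; toggle it via x ^ (1 << 4) = x ^ 16
→ 000110101000 = 424

424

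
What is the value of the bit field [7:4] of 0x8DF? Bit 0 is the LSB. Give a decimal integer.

v = 0100011011111
Shift right by 4: 010001101
Mask low 4 bits: 1101 = 13

13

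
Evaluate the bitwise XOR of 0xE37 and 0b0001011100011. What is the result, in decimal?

0xE37 = 111000110111
b = 001011100011
XOR → 110011010100 = 3284

3284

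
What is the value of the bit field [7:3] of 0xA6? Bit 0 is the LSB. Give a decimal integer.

20

v = 10100110
Shift right by 3: 10100
Mask low 5 bits: 10100 = 20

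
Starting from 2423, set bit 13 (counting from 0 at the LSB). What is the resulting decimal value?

10615

x = 000100101110111
bit 13 is currently 0; set it via x | (1 << 13) = x | 8192
→ 010100101110111 = 10615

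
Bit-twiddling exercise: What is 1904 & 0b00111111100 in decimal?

368

1904 = 11101110000
b = 00111111100
AND → 00101110000 = 368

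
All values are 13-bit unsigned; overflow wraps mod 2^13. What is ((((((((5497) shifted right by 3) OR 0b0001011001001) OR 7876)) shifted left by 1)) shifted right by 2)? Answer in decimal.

1911

5497 = 1010101111001
→ shifted right by 3 → 0001010101111 = 687
0b0001011001001 = 0001011001001
→ OR → 0001011101111 = 751
7876 = 1111011000100
→ OR → 1111011101111 = 7919
→ shifted left by 1 (mod 2^13) → 1110111011110 = 7646
→ shifted right by 2 → 0011101110111 = 1911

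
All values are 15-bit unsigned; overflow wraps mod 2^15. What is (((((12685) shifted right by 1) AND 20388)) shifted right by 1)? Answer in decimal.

12685 = 011000110001101
→ shifted right by 1 → 001100011000110 = 6342
20388 = 100111110100100
→ AND → 000100010000100 = 2180
→ shifted right by 1 → 000010001000010 = 1090

1090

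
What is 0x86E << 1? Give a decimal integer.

4316

0x86E = 0100001101110
shift left by 1 → 1000011011100 = 4316
(equivalently, 2158 × 2^1 = 2158 × 2)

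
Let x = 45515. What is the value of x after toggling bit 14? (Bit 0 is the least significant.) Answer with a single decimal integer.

x = 1011000111001011
bit 14 is currently 0; toggle it via x ^ (1 << 14) = x ^ 16384
→ 1111000111001011 = 61899

61899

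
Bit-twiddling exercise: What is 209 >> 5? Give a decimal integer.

6

209 = 11010001
shift right by 5 → 00000110 = 6
(equivalently, floor(209 / 32))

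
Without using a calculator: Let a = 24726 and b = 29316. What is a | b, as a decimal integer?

29334

24726 = 110000010010110
29316 = 111001010000100
 OR → 111001010010110 = 29334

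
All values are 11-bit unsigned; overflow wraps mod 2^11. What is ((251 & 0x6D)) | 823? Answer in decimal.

251 = 00011111011
0x6D = 00001101101
→ & → 00001101001 = 105
823 = 01100110111
→ | → 01101111111 = 895

895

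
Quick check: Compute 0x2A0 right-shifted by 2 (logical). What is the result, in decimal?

168

0x2A0 = 1010100000
shift right by 2 → 0010101000 = 168
(equivalently, floor(672 / 4))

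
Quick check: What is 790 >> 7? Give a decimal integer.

6

790 = 1100010110
shift right by 7 → 0000000110 = 6
(equivalently, floor(790 / 128))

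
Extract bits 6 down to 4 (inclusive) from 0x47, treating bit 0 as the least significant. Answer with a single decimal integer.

v = 01000111
Shift right by 4: 0100
Mask low 3 bits: 100 = 4

4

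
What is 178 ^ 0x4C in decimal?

254

178 = 10110010
0x4C = 01001100
XOR → 11111110 = 254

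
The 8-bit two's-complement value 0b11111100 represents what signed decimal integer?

pattern = 11111100 (MSB is 1 ⇒ negative)
Invert: 00000011, add 1 → 00000100 = 4, so the value is -4.
(Equivalently: 252 - 2^8 = 252 - 256 = -4.)

-4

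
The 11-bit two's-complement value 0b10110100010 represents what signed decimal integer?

-606

pattern = 10110100010 (MSB is 1 ⇒ negative)
Invert: 01001011101, add 1 → 01001011110 = 606, so the value is -606.
(Equivalently: 1442 - 2^11 = 1442 - 2048 = -606.)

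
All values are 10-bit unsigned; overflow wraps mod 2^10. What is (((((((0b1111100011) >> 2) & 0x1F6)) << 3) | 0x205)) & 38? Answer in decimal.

4

0b1111100011 = 1111100011
→ >> 2 → 0011111000 = 248
0x1F6 = 0111110110
→ & → 0011110000 = 240
→ << 3 (mod 2^10) → 1110000000 = 896
0x205 = 1000000101
→ | → 1110000101 = 901
38 = 0000100110
→ & → 0000000100 = 4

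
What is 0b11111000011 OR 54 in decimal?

2039

a = 11111000011
54 = 00000110110
 OR → 11111110111 = 2039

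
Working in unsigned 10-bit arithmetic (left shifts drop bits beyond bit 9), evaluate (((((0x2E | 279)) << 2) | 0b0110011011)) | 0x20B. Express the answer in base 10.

1023

0x2E = 0000101110
279 = 0100010111
→ | → 0100111111 = 319
→ << 2 (mod 2^10) → 0011111100 = 252
0b0110011011 = 0110011011
→ | → 0111111111 = 511
0x20B = 1000001011
→ | → 1111111111 = 1023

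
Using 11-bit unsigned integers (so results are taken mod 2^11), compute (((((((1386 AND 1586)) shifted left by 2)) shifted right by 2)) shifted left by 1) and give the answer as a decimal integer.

1386 = 10101101010
1586 = 11000110010
→ AND → 10000100010 = 1058
→ shifted left by 2 (mod 2^11) → 00010001000 = 136
→ shifted right by 2 → 00000100010 = 34
→ shifted left by 1 (mod 2^11) → 00001000100 = 68

68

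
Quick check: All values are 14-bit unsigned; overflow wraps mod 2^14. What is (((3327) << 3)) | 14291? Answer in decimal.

14331

3327 = 00110011111111
→ << 3 (mod 2^14) → 10011111111000 = 10232
14291 = 11011111010011
→ | → 11011111111011 = 14331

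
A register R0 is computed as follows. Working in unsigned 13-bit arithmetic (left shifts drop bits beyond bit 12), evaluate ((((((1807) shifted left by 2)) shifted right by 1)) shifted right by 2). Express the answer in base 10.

903

1807 = 0011100001111
→ shifted left by 2 (mod 2^13) → 1110000111100 = 7228
→ shifted right by 1 → 0111000011110 = 3614
→ shifted right by 2 → 0001110000111 = 903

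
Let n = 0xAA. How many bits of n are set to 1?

0xAA = 10101010
Count the 1s: 1 + 1 + 1 + 1 = 4

4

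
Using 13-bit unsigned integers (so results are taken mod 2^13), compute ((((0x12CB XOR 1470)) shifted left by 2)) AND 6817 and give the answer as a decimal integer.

0x12CB = 1001011001011
1470 = 0010110111110
→ XOR → 1011101110101 = 6005
→ shifted left by 2 (mod 2^13) → 1110111010100 = 7636
6817 = 1101010100001
→ AND → 1100010000000 = 6272

6272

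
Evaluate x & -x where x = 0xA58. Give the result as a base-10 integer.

x = 101001011000 = 2648
-x (two's complement) = …010110101000
AND   = 000000001000 = 8
(x & -x isolates the lowest set bit of x.)

8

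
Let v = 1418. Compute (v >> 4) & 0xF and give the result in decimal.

8

v = 010110001010
Shift right by 4: 01011000
Mask low 4 bits: 1000 = 8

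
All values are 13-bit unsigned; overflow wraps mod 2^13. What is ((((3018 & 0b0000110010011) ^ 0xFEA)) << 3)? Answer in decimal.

4928

3018 = 0101111001010
0b0000110010011 = 0000110010011
→ & → 0000110000010 = 386
0xFEA = 0111111101010
→ ^ → 0111001101000 = 3688
→ << 3 (mod 2^13) → 1001101000000 = 4928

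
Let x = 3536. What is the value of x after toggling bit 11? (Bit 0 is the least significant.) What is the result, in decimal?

x = 110111010000
bit 11 is currently 1; toggle it via x ^ (1 << 11) = x ^ 2048
→ 010111010000 = 1488

1488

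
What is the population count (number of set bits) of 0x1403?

0x1403 = 1010000000011
Count the 1s: 1 + 1 + 1 + 1 = 4

4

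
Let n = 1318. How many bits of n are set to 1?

1318 = 10100100110
Count the 1s: 1 + 1 + 1 + 1 + 1 = 5

5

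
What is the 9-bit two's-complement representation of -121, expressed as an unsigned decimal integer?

121 in 9 bits: 001111001
Invert: 110000110
Add 1:  110000111 = 391
(Check: 2^9 - 121 = 512 - 121 = 391.)

391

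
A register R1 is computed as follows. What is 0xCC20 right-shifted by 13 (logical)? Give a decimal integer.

6

0xCC20 = 1100110000100000
shift right by 13 → 0000000000000110 = 6
(equivalently, floor(52256 / 8192))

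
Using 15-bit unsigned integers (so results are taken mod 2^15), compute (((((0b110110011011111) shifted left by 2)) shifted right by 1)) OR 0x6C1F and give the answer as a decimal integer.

32191

0b110110011011111 = 110110011011111
→ shifted left by 2 (mod 2^15) → 011001101111100 = 13180
→ shifted right by 1 → 001100110111110 = 6590
0x6C1F = 110110000011111
→ OR → 111110110111111 = 32191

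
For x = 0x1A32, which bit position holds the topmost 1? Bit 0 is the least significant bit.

0x1A32 = 1101000110010
The topmost 1 is at position 12 (since 2^12 = 4096 ≤ 6706 < 8192).

12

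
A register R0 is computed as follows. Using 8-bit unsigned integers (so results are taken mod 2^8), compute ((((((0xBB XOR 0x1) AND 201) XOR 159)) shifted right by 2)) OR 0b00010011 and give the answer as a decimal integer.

0xBB = 10111011
0x1 = 00000001
→ XOR → 10111010 = 186
201 = 11001001
→ AND → 10001000 = 136
159 = 10011111
→ XOR → 00010111 = 23
→ shifted right by 2 → 00000101 = 5
0b00010011 = 00010011
→ OR → 00010111 = 23

23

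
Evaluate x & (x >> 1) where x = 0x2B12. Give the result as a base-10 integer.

256

x = 10101100010010 = 11026
x>>1 = 01010110001001
AND  = 00000100000000 = 256
(x & (x >> 1) has a 1 wherever x has two consecutive 1 bits.)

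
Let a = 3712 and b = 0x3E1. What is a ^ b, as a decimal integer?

3712 = 111010000000
0x3E1 = 001111100001
XOR → 110101100001 = 3425

3425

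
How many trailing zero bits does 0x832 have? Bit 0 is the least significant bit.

0x832 = 100000110010
Trailing zeros: 1, so the lowest set bit is bit 1 (value 2).

1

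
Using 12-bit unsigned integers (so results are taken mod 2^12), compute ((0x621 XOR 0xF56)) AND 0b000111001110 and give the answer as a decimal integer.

326

0x621 = 011000100001
0xF56 = 111101010110
→ XOR → 100101110111 = 2423
0b000111001110 = 000111001110
→ AND → 000101000110 = 326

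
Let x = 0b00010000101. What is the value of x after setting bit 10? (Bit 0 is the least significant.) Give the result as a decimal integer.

1157

x = 00010000101
bit 10 is currently 0; set it via x | (1 << 10) = x | 1024
→ 10010000101 = 1157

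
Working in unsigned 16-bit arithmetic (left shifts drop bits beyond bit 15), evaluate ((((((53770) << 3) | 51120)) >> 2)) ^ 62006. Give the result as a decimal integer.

51146

53770 = 1101001000001010
→ << 3 (mod 2^16) → 1001000001010000 = 36944
51120 = 1100011110110000
→ | → 1101011111110000 = 55280
→ >> 2 → 0011010111111100 = 13820
62006 = 1111001000110110
→ ^ → 1100011111001010 = 51146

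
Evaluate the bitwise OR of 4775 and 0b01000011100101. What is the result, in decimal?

4775 = 1001010100111
b = 1000011100101
 OR → 1001011100111 = 4839

4839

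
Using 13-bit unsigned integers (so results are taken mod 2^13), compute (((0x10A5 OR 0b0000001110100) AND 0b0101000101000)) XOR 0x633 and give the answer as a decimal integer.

0x10A5 = 1000010100101
0b0000001110100 = 0000001110100
→ OR → 1000011110101 = 4341
0b0101000101000 = 0101000101000
→ AND → 0000000100000 = 32
0x633 = 0011000110011
→ XOR → 0011000010011 = 1555

1555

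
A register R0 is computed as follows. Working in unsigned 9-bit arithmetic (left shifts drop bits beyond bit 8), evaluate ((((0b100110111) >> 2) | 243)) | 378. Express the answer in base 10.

0b100110111 = 100110111
→ >> 2 → 001001101 = 77
243 = 011110011
→ | → 011111111 = 255
378 = 101111010
→ | → 111111111 = 511

511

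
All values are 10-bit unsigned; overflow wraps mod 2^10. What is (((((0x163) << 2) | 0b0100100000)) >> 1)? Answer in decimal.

214

0x163 = 0101100011
→ << 2 (mod 2^10) → 0110001100 = 396
0b0100100000 = 0100100000
→ | → 0110101100 = 428
→ >> 1 → 0011010110 = 214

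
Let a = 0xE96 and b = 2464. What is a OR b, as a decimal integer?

4022

0xE96 = 111010010110
2464 = 100110100000
 OR → 111110110110 = 4022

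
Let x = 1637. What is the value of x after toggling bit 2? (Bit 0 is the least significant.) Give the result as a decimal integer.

1633

x = 00011001100101
bit 2 is currently 1; toggle it via x ^ (1 << 2) = x ^ 4
→ 00011001100001 = 1633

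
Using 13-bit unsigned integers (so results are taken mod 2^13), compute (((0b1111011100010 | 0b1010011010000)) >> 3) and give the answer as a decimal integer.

990

0b1111011100010 = 1111011100010
0b1010011010000 = 1010011010000
→ | → 1111011110010 = 7922
→ >> 3 → 0001111011110 = 990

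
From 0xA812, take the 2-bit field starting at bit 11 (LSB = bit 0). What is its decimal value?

v = 1010100000010010
Shift right by 11: 10101
Mask low 2 bits: 01 = 1

1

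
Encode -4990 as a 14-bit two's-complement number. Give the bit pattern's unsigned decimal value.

11394

4990 in 14 bits: 01001101111110
Invert: 10110010000001
Add 1:  10110010000010 = 11394
(Check: 2^14 - 4990 = 16384 - 4990 = 11394.)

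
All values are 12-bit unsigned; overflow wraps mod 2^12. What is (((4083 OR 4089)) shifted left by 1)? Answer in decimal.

4083 = 111111110011
4089 = 111111111001
→ OR → 111111111011 = 4091
→ shifted left by 1 (mod 2^12) → 111111110110 = 4086

4086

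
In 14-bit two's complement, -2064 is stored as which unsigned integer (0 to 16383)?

2064 in 14 bits: 00100000010000
Invert: 11011111101111
Add 1:  11011111110000 = 14320
(Check: 2^14 - 2064 = 16384 - 2064 = 14320.)

14320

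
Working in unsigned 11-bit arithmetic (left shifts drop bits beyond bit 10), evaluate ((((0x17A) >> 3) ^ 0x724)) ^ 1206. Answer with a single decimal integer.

0x17A = 00101111010
→ >> 3 → 00000101111 = 47
0x724 = 11100100100
→ ^ → 11100001011 = 1803
1206 = 10010110110
→ ^ → 01110111101 = 957

957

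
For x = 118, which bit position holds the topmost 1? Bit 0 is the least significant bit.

118 = 1110110
The topmost 1 is at position 6 (since 2^6 = 64 ≤ 118 < 128).

6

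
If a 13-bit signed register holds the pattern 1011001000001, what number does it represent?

-2495

pattern = 1011001000001 (MSB is 1 ⇒ negative)
Invert: 0100110111110, add 1 → 0100110111111 = 2495, so the value is -2495.
(Equivalently: 5697 - 2^13 = 5697 - 8192 = -2495.)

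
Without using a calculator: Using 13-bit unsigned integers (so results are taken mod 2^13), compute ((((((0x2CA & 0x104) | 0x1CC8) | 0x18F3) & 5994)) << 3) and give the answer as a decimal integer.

0x2CA = 0001011001010
0x104 = 0000100000100
→ & → 0000000000000 = 0
0x1CC8 = 1110011001000
→ | → 1110011001000 = 7368
0x18F3 = 1100011110011
→ | → 1110011111011 = 7419
5994 = 1011101101010
→ & → 1010001101010 = 5226
→ << 3 (mod 2^13) → 0001101010000 = 848

848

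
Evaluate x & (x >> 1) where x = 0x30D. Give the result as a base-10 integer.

260

x = 1100001101 = 781
x>>1 = 0110000110
AND  = 0100000100 = 260
(x & (x >> 1) has a 1 wherever x has two consecutive 1 bits.)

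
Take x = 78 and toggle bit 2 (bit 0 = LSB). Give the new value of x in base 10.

x = 01001110
bit 2 is currently 1; toggle it via x ^ (1 << 2) = x ^ 4
→ 01001010 = 74

74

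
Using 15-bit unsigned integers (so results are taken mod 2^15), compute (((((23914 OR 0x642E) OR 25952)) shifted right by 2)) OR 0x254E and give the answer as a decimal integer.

23914 = 101110101101010
0x642E = 110010000101110
→ OR → 111110101101110 = 32110
25952 = 110010101100000
→ OR → 111110101101110 = 32110
→ shifted right by 2 → 001111101011011 = 8027
0x254E = 010010101001110
→ OR → 011111101011111 = 16223

16223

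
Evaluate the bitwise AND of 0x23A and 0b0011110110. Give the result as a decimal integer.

0x23A = 1000111010
b = 0011110110
AND → 0000110010 = 50

50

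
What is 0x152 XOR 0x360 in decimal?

0x152 = 0101010010
0x360 = 1101100000
XOR → 1000110010 = 562

562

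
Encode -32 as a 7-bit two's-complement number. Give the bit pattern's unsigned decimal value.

96

32 in 7 bits: 0100000
Invert: 1011111
Add 1:  1100000 = 96
(Check: 2^7 - 32 = 128 - 32 = 96.)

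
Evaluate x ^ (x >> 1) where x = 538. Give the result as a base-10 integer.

791

x = 1000011010 = 538
x>>1 = 0100001101
XOR  = 1100010111 = 791
(x ^ (x >> 1) gives the standard binary-reflected Gray code of x.)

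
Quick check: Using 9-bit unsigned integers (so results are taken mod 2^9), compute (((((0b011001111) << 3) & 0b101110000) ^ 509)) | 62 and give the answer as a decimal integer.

447

0b011001111 = 011001111
→ << 3 (mod 2^9) → 001111000 = 120
0b101110000 = 101110000
→ & → 001110000 = 112
509 = 111111101
→ ^ → 110001101 = 397
62 = 000111110
→ | → 110111111 = 447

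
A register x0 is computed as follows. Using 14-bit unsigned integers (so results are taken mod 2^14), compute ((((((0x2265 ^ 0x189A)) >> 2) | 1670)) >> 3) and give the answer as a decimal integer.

471

0x2265 = 10001001100101
0x189A = 01100010011010
→ ^ → 11101011111111 = 15103
→ >> 2 → 00111010111111 = 3775
1670 = 00011010000110
→ | → 00111010111111 = 3775
→ >> 3 → 00000111010111 = 471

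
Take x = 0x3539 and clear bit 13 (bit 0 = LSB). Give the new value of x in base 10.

5433

x = 11010100111001
bit 13 is currently 1; clear it via x & ~(1 << 13) = x & ~8192
→ 01010100111001 = 5433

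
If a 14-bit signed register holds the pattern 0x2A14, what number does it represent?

pattern = 10101000010100 (MSB is 1 ⇒ negative)
Invert: 01010111101011, add 1 → 01010111101100 = 5612, so the value is -5612.
(Equivalently: 10772 - 2^14 = 10772 - 16384 = -5612.)

-5612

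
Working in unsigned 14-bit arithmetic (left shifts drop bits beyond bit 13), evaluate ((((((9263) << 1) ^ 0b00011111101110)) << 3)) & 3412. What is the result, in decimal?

9263 = 10010000101111
→ << 1 (mod 2^14) → 00100001011110 = 2142
0b00011111101110 = 00011111101110
→ ^ → 00111110110000 = 4016
→ << 3 (mod 2^14) → 11110110000000 = 15744
3412 = 00110101010100
→ & → 00110100000000 = 3328

3328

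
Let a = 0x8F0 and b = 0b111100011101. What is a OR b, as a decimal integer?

0x8F0 = 100011110000
b = 111100011101
 OR → 111111111101 = 4093

4093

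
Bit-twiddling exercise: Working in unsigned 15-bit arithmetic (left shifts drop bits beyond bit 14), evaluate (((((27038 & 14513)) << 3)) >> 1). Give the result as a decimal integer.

27038 = 110100110011110
14513 = 011100010110001
→ & → 010100010010000 = 10384
→ << 3 (mod 2^15) → 100010010000000 = 17536
→ >> 1 → 010001001000000 = 8768

8768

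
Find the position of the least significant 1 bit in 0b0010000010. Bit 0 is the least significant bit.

0b0010000010 = 10000010
Trailing zeros: 1, so the lowest set bit is bit 1 (value 2).

1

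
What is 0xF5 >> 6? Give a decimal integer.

0xF5 = 11110101
shift right by 6 → 00000011 = 3
(equivalently, floor(245 / 64))

3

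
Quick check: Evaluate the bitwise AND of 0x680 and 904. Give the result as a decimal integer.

0x680 = 11010000000
904 = 01110001000
AND → 01010000000 = 640

640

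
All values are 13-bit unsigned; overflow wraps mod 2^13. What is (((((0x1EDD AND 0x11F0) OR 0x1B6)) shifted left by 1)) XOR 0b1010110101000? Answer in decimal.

0x1EDD = 1111011011101
0x11F0 = 1000111110000
→ AND → 1000011010000 = 4304
0x1B6 = 0000110110110
→ OR → 1000111110110 = 4598
→ shifted left by 1 (mod 2^13) → 0001111101100 = 1004
0b1010110101000 = 1010110101000
→ XOR → 1011001000100 = 5700

5700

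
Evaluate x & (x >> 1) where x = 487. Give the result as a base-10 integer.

227

x = 111100111 = 487
x>>1 = 011110011
AND  = 011100011 = 227
(x & (x >> 1) has a 1 wherever x has two consecutive 1 bits.)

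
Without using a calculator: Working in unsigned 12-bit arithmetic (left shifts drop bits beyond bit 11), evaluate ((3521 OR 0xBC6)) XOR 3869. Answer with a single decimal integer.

218

3521 = 110111000001
0xBC6 = 101111000110
→ OR → 111111000111 = 4039
3869 = 111100011101
→ XOR → 000011011010 = 218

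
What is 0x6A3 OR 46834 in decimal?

46835

0x6A3 = 0000011010100011
46834 = 1011011011110010
 OR → 1011011011110011 = 46835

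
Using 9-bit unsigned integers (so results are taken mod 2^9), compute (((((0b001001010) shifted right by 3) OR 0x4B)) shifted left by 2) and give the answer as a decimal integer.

0b001001010 = 001001010
→ shifted right by 3 → 000001001 = 9
0x4B = 001001011
→ OR → 001001011 = 75
→ shifted left by 2 (mod 2^9) → 100101100 = 300

300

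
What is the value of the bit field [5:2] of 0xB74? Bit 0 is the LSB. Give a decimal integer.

v = 101101110100
Shift right by 2: 1011011101
Mask low 4 bits: 1101 = 13

13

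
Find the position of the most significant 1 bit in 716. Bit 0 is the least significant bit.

9

716 = 1011001100
The topmost 1 is at position 9 (since 2^9 = 512 ≤ 716 < 1024).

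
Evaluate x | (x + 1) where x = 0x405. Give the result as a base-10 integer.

1031

x = 10000000101 = 1029
x + 1 = 10000000110
OR    = 10000000111 = 1031
(x | (x + 1) sets the lowest cleared bit.)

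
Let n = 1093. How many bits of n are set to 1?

4

1093 = 10001000101
Count the 1s: 1 + 1 + 1 + 1 = 4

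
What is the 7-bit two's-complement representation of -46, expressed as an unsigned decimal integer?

46 in 7 bits: 0101110
Invert: 1010001
Add 1:  1010010 = 82
(Check: 2^7 - 46 = 128 - 46 = 82.)

82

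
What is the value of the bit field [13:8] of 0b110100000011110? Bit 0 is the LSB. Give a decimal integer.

v = 110100000011110
Shift right by 8: 1101000
Mask low 6 bits: 101000 = 40

40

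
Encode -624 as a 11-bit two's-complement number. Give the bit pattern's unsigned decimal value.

1424

624 in 11 bits: 01001110000
Invert: 10110001111
Add 1:  10110010000 = 1424
(Check: 2^11 - 624 = 2048 - 624 = 1424.)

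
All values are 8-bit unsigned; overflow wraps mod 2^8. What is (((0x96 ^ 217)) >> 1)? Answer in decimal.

39

0x96 = 10010110
217 = 11011001
→ ^ → 01001111 = 79
→ >> 1 → 00100111 = 39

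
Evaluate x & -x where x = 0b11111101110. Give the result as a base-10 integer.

x = 11111101110 = 2030
-x (two's complement) = …00000010010
AND   = 00000000010 = 2
(x & -x isolates the lowest set bit of x.)

2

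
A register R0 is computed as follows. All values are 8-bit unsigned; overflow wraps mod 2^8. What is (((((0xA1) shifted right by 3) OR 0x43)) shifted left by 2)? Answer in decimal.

0xA1 = 10100001
→ shifted right by 3 → 00010100 = 20
0x43 = 01000011
→ OR → 01010111 = 87
→ shifted left by 2 (mod 2^8) → 01011100 = 92

92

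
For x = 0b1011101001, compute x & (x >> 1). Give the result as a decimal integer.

x = 1011101001 = 745
x>>1 = 0101110100
AND  = 0001100000 = 96
(x & (x >> 1) has a 1 wherever x has two consecutive 1 bits.)

96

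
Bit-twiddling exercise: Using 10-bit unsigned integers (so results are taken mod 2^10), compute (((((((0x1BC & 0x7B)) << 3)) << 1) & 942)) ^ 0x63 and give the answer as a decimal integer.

995

0x1BC = 0110111100
0x7B = 0001111011
→ & → 0000111000 = 56
→ << 3 (mod 2^10) → 0111000000 = 448
→ << 1 (mod 2^10) → 1110000000 = 896
942 = 1110101110
→ & → 1110000000 = 896
0x63 = 0001100011
→ ^ → 1111100011 = 995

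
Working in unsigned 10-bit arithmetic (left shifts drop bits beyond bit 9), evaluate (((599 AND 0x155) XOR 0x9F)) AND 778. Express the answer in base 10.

10

599 = 1001010111
0x155 = 0101010101
→ AND → 0001010101 = 85
0x9F = 0010011111
→ XOR → 0011001010 = 202
778 = 1100001010
→ AND → 0000001010 = 10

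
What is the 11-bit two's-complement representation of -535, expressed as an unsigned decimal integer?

1513

535 in 11 bits: 01000010111
Invert: 10111101000
Add 1:  10111101001 = 1513
(Check: 2^11 - 535 = 2048 - 535 = 1513.)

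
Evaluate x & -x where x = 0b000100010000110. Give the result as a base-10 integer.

2

x = 100010000110 = 2182
-x (two's complement) = …011101111010
AND   = 000000000010 = 2
(x & -x isolates the lowest set bit of x.)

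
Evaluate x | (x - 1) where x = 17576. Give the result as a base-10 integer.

x = 100010010101000 = 17576
x - 1 = 100010010100111
OR    = 100010010101111 = 17583
(x | (x - 1) sets all bits below the lowest set bit.)

17583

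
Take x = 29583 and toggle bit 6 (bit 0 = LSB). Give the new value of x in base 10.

x = 111001110001111
bit 6 is currently 0; toggle it via x ^ (1 << 6) = x ^ 64
→ 111001111001111 = 29647

29647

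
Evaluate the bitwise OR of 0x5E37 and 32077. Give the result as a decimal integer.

32639

0x5E37 = 101111000110111
32077 = 111110101001101
 OR → 111111101111111 = 32639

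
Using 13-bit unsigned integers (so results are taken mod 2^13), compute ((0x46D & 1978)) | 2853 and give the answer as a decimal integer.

0x46D = 0010001101101
1978 = 0011110111010
→ & → 0010000101000 = 1064
2853 = 0101100100101
→ | → 0111100101101 = 3885

3885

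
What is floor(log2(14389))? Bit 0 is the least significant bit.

14389 = 11100000110101
The topmost 1 is at position 13 (since 2^13 = 8192 ≤ 14389 < 16384).

13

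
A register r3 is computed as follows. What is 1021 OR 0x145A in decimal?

1021 = 0001111111101
0x145A = 1010001011010
 OR → 1011111111111 = 6143

6143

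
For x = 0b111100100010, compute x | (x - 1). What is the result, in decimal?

3875

x = 111100100010 = 3874
x - 1 = 111100100001
OR    = 111100100011 = 3875
(x | (x - 1) sets all bits below the lowest set bit.)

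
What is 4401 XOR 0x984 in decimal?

6325

4401 = 1000100110001
0x984 = 0100110000100
XOR → 1100010110101 = 6325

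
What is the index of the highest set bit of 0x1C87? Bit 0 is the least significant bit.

12

0x1C87 = 1110010000111
The topmost 1 is at position 12 (since 2^12 = 4096 ≤ 7303 < 8192).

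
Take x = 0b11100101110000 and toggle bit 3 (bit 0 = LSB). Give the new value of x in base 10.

14712

x = 11100101110000
bit 3 is currently 0; toggle it via x ^ (1 << 3) = x ^ 8
→ 11100101111000 = 14712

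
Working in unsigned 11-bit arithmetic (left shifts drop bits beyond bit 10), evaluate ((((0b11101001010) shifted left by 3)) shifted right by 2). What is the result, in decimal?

0b11101001010 = 11101001010
→ shifted left by 3 (mod 2^11) → 01001010000 = 592
→ shifted right by 2 → 00010010100 = 148

148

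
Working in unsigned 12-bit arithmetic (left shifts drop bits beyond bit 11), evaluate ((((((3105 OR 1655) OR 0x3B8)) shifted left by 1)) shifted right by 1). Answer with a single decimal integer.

2047

3105 = 110000100001
1655 = 011001110111
→ OR → 111001110111 = 3703
0x3B8 = 001110111000
→ OR → 111111111111 = 4095
→ shifted left by 1 (mod 2^12) → 111111111110 = 4094
→ shifted right by 1 → 011111111111 = 2047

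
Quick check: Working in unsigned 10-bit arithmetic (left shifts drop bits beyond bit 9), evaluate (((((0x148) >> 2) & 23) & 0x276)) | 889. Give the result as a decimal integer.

891

0x148 = 0101001000
→ >> 2 → 0001010010 = 82
23 = 0000010111
→ & → 0000010010 = 18
0x276 = 1001110110
→ & → 0000010010 = 18
889 = 1101111001
→ | → 1101111011 = 891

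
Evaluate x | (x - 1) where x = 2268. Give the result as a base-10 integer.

x = 100011011100 = 2268
x - 1 = 100011011011
OR    = 100011011111 = 2271
(x | (x - 1) sets all bits below the lowest set bit.)

2271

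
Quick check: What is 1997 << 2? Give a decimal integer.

7988

1997 = 0011111001101
shift left by 2 → 1111100110100 = 7988
(equivalently, 1997 × 2^2 = 1997 × 4)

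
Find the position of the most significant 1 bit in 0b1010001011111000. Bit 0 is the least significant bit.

15

0b1010001011111000 = 1010001011111000
The topmost 1 is at position 15 (since 2^15 = 32768 ≤ 41720 < 65536).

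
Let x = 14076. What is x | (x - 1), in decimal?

x = 11011011111100 = 14076
x - 1 = 11011011111011
OR    = 11011011111111 = 14079
(x | (x - 1) sets all bits below the lowest set bit.)

14079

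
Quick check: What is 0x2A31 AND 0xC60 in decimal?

0x2A31 = 10101000110001
0xC60 = 00110001100000
AND → 00100000100000 = 2080

2080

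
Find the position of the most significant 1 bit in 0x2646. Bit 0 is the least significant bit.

0x2646 = 10011001000110
The topmost 1 is at position 13 (since 2^13 = 8192 ≤ 9798 < 16384).

13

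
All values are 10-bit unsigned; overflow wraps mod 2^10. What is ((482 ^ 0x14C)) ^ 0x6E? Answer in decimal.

482 = 0111100010
0x14C = 0101001100
→ ^ → 0010101110 = 174
0x6E = 0001101110
→ ^ → 0011000000 = 192

192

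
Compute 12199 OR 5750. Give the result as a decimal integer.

16375

12199 = 10111110100111
5750 = 01011001110110
 OR → 11111111110111 = 16375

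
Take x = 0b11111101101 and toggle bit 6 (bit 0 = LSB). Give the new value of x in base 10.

x = 11111101101
bit 6 is currently 1; toggle it via x ^ (1 << 6) = x ^ 64
→ 11110101101 = 1965

1965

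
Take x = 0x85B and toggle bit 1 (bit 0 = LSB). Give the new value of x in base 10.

2137

x = 000100001011011
bit 1 is currently 1; toggle it via x ^ (1 << 1) = x ^ 2
→ 000100001011001 = 2137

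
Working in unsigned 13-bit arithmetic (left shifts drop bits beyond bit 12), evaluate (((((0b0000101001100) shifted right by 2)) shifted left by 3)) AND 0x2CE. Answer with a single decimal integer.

0b0000101001100 = 0000101001100
→ shifted right by 2 → 0000001010011 = 83
→ shifted left by 3 (mod 2^13) → 0001010011000 = 664
0x2CE = 0001011001110
→ AND → 0001010001000 = 648

648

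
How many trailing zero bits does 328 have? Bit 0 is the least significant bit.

3

328 = 101001000
Trailing zeros: 3, so the lowest set bit is bit 3 (value 8).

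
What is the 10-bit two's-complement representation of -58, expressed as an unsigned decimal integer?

58 in 10 bits: 0000111010
Invert: 1111000101
Add 1:  1111000110 = 966
(Check: 2^10 - 58 = 1024 - 58 = 966.)

966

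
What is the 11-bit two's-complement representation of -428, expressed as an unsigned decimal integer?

1620

428 in 11 bits: 00110101100
Invert: 11001010011
Add 1:  11001010100 = 1620
(Check: 2^11 - 428 = 2048 - 428 = 1620.)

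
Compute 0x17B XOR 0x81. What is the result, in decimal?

506

0x17B = 101111011
0x81 = 010000001
XOR → 111111010 = 506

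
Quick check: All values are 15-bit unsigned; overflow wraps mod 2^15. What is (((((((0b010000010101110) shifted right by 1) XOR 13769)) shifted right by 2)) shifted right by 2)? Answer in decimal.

601

0b010000010101110 = 010000010101110
→ shifted right by 1 → 001000001010111 = 4183
13769 = 011010111001001
→ XOR → 010010110011110 = 9630
→ shifted right by 2 → 000100101100111 = 2407
→ shifted right by 2 → 000001001011001 = 601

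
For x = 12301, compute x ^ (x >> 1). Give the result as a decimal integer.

10251

x = 11000000001101 = 12301
x>>1 = 01100000000110
XOR  = 10100000001011 = 10251
(x ^ (x >> 1) gives the standard binary-reflected Gray code of x.)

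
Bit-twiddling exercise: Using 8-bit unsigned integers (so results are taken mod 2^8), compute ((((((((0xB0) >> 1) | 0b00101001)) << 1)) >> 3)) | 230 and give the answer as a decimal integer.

254

0xB0 = 10110000
→ >> 1 → 01011000 = 88
0b00101001 = 00101001
→ | → 01111001 = 121
→ << 1 (mod 2^8) → 11110010 = 242
→ >> 3 → 00011110 = 30
230 = 11100110
→ | → 11111110 = 254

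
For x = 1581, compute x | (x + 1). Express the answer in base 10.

1583

x = 11000101101 = 1581
x + 1 = 11000101110
OR    = 11000101111 = 1583
(x | (x + 1) sets the lowest cleared bit.)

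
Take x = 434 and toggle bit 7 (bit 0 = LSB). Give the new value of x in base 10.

306

x = 110110010
bit 7 is currently 1; toggle it via x ^ (1 << 7) = x ^ 128
→ 100110010 = 306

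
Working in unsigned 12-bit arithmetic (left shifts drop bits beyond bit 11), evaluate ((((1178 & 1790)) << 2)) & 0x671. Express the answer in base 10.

1178 = 010010011010
1790 = 011011111110
→ & → 010010011010 = 1178
→ << 2 (mod 2^12) → 001001101000 = 616
0x671 = 011001110001
→ & → 001001100000 = 608

608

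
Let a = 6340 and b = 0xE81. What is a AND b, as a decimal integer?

6340 = 1100011000100
0xE81 = 0111010000001
AND → 0100010000000 = 2176

2176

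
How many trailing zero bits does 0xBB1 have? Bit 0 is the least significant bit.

0xBB1 = 101110110001
Trailing zeros: 0, so the lowest set bit is bit 0 (value 1).

0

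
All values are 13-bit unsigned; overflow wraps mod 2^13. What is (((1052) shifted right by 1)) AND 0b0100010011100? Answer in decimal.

1052 = 0010000011100
→ shifted right by 1 → 0001000001110 = 526
0b0100010011100 = 0100010011100
→ AND → 0000000001100 = 12

12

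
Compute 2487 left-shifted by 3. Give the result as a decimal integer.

19896

2487 = 000100110110111
shift left by 3 → 100110110111000 = 19896
(equivalently, 2487 × 2^3 = 2487 × 8)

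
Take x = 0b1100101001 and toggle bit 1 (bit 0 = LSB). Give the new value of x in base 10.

x = 1100101001
bit 1 is currently 0; toggle it via x ^ (1 << 1) = x ^ 2
→ 1100101011 = 811

811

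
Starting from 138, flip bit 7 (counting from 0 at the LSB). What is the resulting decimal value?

x = 10001010
bit 7 is currently 1; toggle it via x ^ (1 << 7) = x ^ 128
→ 00001010 = 10

10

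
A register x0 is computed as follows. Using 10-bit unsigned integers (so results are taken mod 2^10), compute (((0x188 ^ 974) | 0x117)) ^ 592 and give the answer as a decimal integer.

263

0x188 = 0110001000
974 = 1111001110
→ ^ → 1001000110 = 582
0x117 = 0100010111
→ | → 1101010111 = 855
592 = 1001010000
→ ^ → 0100000111 = 263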